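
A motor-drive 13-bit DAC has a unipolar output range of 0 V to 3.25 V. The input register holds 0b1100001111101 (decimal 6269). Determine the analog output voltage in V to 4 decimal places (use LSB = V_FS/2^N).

LSB = 3.25 V / 2^13 = 396.73 µV.
Code 0b1100001111101 = 6269 decimal.
V_out = 0 + 6269 × 0.000396729 V = 2.48709 V.

2.4871 V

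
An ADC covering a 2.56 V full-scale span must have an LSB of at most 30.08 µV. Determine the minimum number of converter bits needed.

Number of steps required ≥ 2.56 V / 30.08 µV = 85106.38.
Need 2^N ≥ 85106.38; 2^16 = 65536, 2^17 = 131072.
Minimum N = 17.

17 bits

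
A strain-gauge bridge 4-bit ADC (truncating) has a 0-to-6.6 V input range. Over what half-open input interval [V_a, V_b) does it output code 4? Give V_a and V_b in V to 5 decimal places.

LSB = 6.6/2^4 = 412.500 mV.
V_a = V_low + 4·LSB = 1.65 V; V_b = V_low + 5·LSB = 2.0625 V.

[1.65000 V, 2.06250 V)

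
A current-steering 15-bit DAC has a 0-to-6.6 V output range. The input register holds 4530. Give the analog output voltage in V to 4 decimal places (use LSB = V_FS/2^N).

LSB = 6.6 V / 2^15 = 201.42 µV.
V_out = 0 + 4530 × 0.000201416 V = 0.912415 V.

0.9124 V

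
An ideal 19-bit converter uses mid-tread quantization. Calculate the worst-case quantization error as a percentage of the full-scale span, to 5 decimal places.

Rounding → worst-case error = ½ LSB = V_FS/2^20, so 100/1048576 = 9.53674e-05 % of full scale.

0.00010 %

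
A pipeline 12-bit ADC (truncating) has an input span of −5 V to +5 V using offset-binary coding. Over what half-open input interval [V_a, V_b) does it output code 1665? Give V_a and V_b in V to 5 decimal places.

[-0.93506 V, -0.93262 V)

LSB = 10/2^12 = 2.441 mV.
V_a = V_low + 1665·LSB = -0.935059 V; V_b = V_low + 1666·LSB = -0.932617 V.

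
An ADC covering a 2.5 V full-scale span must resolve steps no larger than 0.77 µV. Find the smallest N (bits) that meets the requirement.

22 bits

Number of steps required ≥ 2.5 V / 0.77 µV = 3246753.25.
Need 2^N ≥ 3246753.25; 2^21 = 2097152, 2^22 = 4194304.
Minimum N = 22.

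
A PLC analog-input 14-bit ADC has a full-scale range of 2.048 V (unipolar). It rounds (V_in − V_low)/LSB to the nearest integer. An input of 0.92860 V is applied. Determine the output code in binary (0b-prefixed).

With 16384 levels over 2.048 V, one step is 125.00 µV.
(0.92860 − 0) / 0.000125 = 7428.800 LSBs.
round(7428.800) = 7429.
In binary (0b-prefixed): 0b1110100000101.

code 0b1110100000101 (decimal 7429)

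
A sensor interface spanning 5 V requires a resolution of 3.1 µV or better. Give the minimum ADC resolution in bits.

21 bits

Number of steps required ≥ 5 V / 3.1 µV = 1612903.23.
Need 2^N ≥ 1612903.23; 2^20 = 1048576, 2^21 = 2097152.
Minimum N = 21.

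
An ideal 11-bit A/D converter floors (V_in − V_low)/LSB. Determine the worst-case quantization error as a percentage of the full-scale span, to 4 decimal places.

0.0488 %

Truncating → worst-case error = 1 LSB = V_FS/2^11, so 100/2048 = 0.0488281 % of full scale.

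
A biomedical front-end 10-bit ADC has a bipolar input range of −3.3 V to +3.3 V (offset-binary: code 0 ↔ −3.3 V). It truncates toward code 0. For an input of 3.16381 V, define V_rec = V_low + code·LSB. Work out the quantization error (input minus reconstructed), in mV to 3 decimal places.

LSB = 6.6/2^10 = 6.445 mV.
(3.16381 − (−3.3))/0.00644531 = 1002.8699; ⌊·⌋ gives code 1002.
Code 1002 maps back to (−3.3) + 1002×0.00644531 V = 3.1582031 V.
V_in − V_rec = 0.00560687 V = 5.607 mV.

5.607 mV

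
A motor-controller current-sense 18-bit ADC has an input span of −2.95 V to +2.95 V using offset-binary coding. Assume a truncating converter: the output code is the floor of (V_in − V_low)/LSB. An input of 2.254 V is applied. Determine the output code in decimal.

With 262144 levels over 5.9 V, one step is 22.51 µV.
Input sits at 231219.894 steps above V_low.
So the output code is 231219.

code 231219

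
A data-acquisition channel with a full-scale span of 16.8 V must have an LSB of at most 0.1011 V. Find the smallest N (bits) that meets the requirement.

8 bits

Number of steps required ≥ 16.8 V / 0.1011 V = 166.17.
Need 2^N ≥ 166.17; 2^7 = 128, 2^8 = 256.
Minimum N = 8.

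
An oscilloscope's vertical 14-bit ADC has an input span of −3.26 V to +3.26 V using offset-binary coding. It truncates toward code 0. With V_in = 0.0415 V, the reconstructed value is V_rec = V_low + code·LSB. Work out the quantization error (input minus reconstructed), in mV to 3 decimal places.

0.113 mV

LSB = 6.52/2^14 = 397.95 µV.
(0.0415 − (−3.26))/0.000397949 = 8296.2847; ⌊·⌋ gives code 8296.
V_rec = (−3.26) + 8296·0.000397949 = 0.041386719 V.
Difference: 0.000113281 V → 0.113 mV.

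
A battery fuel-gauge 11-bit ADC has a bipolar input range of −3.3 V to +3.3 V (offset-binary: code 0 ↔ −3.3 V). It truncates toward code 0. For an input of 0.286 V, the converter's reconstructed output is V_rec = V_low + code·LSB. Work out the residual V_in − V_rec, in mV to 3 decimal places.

2.406 mV

Step size: 6.6 V ÷ 2^11 = 3.223 mV.
(0.286 − (−3.3))/0.00322266 = 1112.7467; ⌊·⌋ gives code 1112.
Reconstructed: 0.28359375 V.
V_in − V_rec = 0.00240625 V = 2.406 mV.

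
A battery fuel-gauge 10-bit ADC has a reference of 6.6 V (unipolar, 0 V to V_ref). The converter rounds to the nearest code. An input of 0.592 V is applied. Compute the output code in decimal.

code 92

LSB = 6.6 V / 1024 = 6.445 mV.
Input sits at 91.850 steps above V_low.
So the output code is 92.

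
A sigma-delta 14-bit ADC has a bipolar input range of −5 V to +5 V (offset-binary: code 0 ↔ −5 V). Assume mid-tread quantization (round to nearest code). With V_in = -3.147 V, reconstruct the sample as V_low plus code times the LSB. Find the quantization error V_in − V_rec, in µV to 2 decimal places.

-27.34 µV

LSB = 10/2^14 = 0.610 mV.
(V_in − V_low)/LSB = (-3.147 − (−5))/0.000610352 = 3035.9552 → code 3036 (round).
Reconstructed: -3.1469727 V.
V_in − V_rec = -2.73438e-05 V = -27.34 µV.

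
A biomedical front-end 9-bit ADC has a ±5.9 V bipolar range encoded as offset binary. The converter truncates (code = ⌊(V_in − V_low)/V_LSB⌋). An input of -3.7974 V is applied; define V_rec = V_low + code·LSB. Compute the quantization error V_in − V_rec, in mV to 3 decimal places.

One LSB is 11.8 V / 512 = 23.047 mV.
(V_in − V_low)/LSB = (-3.7974 − (−5.9))/0.0230469 = 91.2315 → code 91 (floor).
Reconstructed: -3.8027344 V.
Error = -3.7974 − (−3.8027344) = 0.00533437 V = 5.334 mV.

5.334 mV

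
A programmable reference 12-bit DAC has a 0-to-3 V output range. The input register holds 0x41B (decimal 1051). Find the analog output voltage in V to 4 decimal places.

LSB = 3 V / 2^12 = 0.732 mV.
Code 0x41B = 1051 decimal.
V_out = 0 + 1051 × 0.000732422 V = 0.769775 V.

0.7698 V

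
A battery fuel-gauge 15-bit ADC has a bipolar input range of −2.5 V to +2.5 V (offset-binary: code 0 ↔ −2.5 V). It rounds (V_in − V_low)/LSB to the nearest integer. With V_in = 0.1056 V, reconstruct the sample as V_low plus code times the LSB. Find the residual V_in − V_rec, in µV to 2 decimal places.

9.18 µV

Step size: 5 V ÷ 2^15 = 152.59 µV.
Scaled input = 17076.0602 LSBs, so code = 17076.
V_rec = (−2.5) + 17076·0.000152588 = 0.10559082 V.
Difference: 9.17969e-06 V → 9.18 µV.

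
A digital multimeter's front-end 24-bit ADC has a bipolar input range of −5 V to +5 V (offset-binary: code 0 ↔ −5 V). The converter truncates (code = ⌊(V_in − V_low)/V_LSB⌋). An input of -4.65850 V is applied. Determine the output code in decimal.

LSB = 10 V / 16777216 = 0.60 µV.
(V_in − V_low)/LSB = (-4.65850 − (−5)) / 5.96046e-07 = 572941.926.
Floor → code 572941.

code 572941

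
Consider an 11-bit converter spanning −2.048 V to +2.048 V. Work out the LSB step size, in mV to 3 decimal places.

2.000 mV

Full-scale span = 4.096 V.
LSB = 4.096 / 2^11 = 4.096 / 2048 = 0.002 V = 2.000 mV.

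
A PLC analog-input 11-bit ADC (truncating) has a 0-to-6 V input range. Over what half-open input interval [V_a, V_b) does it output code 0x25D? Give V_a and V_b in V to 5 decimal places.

[1.77246 V, 1.77539 V)

LSB = 6/2^11 = 2.930 mV.
Code 0x25D = 605 decimal.
V_a = V_low + 605·LSB = 1.77246 V; V_b = V_low + 606·LSB = 1.77539 V.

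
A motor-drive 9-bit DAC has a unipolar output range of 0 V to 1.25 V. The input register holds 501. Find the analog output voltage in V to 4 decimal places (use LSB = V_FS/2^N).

1.2231 V

LSB = 1.25 V / 2^9 = 2.441 mV.
V_out = 0 + 501 × 0.00244141 V = 1.22314 V.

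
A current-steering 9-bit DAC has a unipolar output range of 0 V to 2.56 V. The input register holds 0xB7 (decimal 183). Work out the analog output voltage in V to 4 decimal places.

LSB = 2.56 V / 2^9 = 5.000 mV.
Code 0xB7 = 183 decimal.
V_out = 0 + 183 × 0.005 V = 0.915 V.

0.9150 V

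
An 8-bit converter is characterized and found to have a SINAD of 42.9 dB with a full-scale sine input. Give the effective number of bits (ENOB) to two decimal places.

6.83 bits

ENOB = (SINAD − 1.76) / 6.02 = (42.9 − 1.76)/6.02 = 6.834.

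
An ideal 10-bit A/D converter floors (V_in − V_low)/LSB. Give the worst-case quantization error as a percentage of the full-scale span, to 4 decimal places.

Truncating → worst-case error = 1 LSB = V_FS/2^10, so 100/1024 = 0.0976562 % of full scale.

0.0977 %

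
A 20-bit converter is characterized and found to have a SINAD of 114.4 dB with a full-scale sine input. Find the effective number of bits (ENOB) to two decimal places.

ENOB = (SINAD − 1.76) / 6.02 = (114.4 − 1.76)/6.02 = 18.711.

18.71 bits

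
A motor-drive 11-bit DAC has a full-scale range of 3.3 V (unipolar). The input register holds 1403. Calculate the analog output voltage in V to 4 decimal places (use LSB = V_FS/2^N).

2.2607 V

LSB = 3.3 V / 2^11 = 1.611 mV.
V_out = 0 + 1403 × 0.00161133 V = 2.26069 V.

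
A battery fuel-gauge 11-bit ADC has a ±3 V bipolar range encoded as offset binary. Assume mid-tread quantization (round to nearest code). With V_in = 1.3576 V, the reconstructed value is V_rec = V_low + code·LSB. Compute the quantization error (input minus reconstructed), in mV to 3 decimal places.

Step size: 6 V ÷ 2^11 = 2.930 mV.
Scaled input = 1487.3941 LSBs, so code = 1487.
Code 1487 maps back to (−3) + 1487×0.00292969 V = 1.3564453 V.
Error = 1.3576 − 1.3564453 = 0.00115469 V = 1.155 mV.

1.155 mV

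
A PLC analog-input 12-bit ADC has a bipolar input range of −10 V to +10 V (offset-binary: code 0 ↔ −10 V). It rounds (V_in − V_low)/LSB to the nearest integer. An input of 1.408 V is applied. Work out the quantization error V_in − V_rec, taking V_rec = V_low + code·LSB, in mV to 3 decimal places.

1.750 mV

Step size: 20 V ÷ 2^12 = 4.883 mV.
(1.408 − (−10))/0.00488281 = 2336.3584; round gives code 2336.
Reconstructed: 1.40625 V.
Difference: 0.00175 V → 1.750 mV.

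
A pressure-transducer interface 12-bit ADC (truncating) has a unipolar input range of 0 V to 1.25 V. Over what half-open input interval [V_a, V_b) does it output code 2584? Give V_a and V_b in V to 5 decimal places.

[0.78857 V, 0.78888 V)

LSB = 1.25/2^12 = 305.18 µV.
V_a = V_low + 2584·LSB = 0.788574 V; V_b = V_low + 2585·LSB = 0.788879 V.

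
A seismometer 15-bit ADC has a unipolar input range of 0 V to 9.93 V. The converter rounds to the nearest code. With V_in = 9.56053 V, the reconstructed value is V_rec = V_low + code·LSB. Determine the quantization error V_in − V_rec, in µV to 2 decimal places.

-64.79 µV

One LSB is 9.93 V / 32768 = 303.04 µV.
(V_in − V_low)/LSB = (9.56053 − 0)/0.00030304 = 31548.7862 → code 31549 (round).
Code 31549 maps back to 0 + 31549×0.00030304 V = 9.5605948 V.
Error = 9.56053 − 9.5605948 = -6.47876e-05 V = -64.79 µV.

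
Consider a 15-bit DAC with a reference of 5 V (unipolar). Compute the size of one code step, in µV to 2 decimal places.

152.59 µV

Full-scale span = 5 V.
LSB = 5 / 2^15 = 5 / 32768 = 0.000152588 V = 152.59 µV.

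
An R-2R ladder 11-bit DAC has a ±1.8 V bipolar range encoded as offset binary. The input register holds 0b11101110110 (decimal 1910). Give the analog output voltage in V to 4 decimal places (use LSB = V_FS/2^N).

1.5574 V

LSB = 3.6 V / 2^11 = 1.758 mV.
Code 0b11101110110 = 1910 decimal.
V_out = (−1.8) + 1910 × 0.00175781 V = 1.55742 V.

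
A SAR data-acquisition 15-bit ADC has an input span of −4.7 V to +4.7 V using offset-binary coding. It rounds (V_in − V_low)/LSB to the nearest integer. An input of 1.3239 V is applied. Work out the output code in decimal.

code 20999

LSB = 9.4 V / 32768 = 286.87 µV.
Input sits at 20999.059 steps above V_low.
Round → code 20999.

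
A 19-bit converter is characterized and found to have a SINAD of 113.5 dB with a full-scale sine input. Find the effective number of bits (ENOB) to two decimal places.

18.56 bits

ENOB = (SINAD − 1.76) / 6.02 = (113.5 − 1.76)/6.02 = 18.561.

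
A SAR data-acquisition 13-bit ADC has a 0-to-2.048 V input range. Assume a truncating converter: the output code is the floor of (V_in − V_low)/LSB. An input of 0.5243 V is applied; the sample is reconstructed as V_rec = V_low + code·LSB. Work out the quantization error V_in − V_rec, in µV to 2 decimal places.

50.00 µV

Step size: 2.048 V ÷ 2^13 = 250.00 µV.
Scaled input = 2097.2000 LSBs, so code = 2097.
Reconstructed: 0.52425 V.
V_in − V_rec = 5e-05 V = 50.00 µV.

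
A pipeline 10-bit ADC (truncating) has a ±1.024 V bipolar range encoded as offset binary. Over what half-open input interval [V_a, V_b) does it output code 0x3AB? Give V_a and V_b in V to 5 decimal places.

LSB = 2.048/2^10 = 2.000 mV.
Code 0x3AB = 939 decimal.
V_a = V_low + 939·LSB = 0.854 V; V_b = V_low + 940·LSB = 0.856 V.

[0.85400 V, 0.85600 V)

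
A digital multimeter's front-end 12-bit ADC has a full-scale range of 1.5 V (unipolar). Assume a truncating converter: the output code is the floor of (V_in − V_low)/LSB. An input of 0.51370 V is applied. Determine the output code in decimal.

code 1402

LSB = 1.5 V / 4096 = 366.21 µV.
Input sits at 1402.743 steps above V_low.
Floor → code 1402.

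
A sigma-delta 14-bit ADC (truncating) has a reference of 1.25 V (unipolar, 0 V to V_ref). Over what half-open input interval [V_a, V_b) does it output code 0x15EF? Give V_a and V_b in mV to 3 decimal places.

LSB = 1.25/2^14 = 76.29 µV.
Code 0x15EF = 5615 decimal.
V_a = V_low + 5615·LSB = 0.428391 V; V_b = V_low + 5616·LSB = 0.428467 V.

[428.391 mV, 428.467 mV)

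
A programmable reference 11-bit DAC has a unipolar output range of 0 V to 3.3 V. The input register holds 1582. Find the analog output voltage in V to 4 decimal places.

2.5491 V

LSB = 3.3 V / 2^11 = 1.611 mV.
V_out = 0 + 1582 × 0.00161133 V = 2.54912 V.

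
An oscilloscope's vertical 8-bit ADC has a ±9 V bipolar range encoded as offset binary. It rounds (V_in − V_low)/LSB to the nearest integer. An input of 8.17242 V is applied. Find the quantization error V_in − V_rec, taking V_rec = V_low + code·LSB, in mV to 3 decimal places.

16.170 mV

Step size: 18 V ÷ 2^8 = 70.312 mV.
Scaled input = 244.2300 LSBs, so code = 244.
Reconstructed: 8.15625 V.
Error = 8.17242 − 8.15625 = 0.01617 V = 16.170 mV.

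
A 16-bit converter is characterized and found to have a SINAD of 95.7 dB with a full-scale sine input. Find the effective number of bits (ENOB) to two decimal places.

ENOB = (SINAD − 1.76) / 6.02 = (95.7 − 1.76)/6.02 = 15.605.

15.60 bits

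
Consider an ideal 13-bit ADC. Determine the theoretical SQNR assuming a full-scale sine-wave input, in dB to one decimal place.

80.0 dB

SNR ≈ 6.02·N + 1.76 dB = 6.02·13 + 1.76 = 80.02 dB.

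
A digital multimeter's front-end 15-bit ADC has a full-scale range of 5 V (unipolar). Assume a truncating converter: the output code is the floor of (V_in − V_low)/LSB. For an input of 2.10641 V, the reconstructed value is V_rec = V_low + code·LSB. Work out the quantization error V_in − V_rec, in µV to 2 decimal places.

86.76 µV

One LSB is 5 V / 32768 = 152.59 µV.
(V_in − V_low)/LSB = (2.10641 − 0)/0.000152588 = 13804.5686 → code 13804 (floor).
Code 13804 maps back to 0 + 13804×0.000152588 V = 2.1063232 V.
V_in − V_rec = 8.67578e-05 V = 86.76 µV.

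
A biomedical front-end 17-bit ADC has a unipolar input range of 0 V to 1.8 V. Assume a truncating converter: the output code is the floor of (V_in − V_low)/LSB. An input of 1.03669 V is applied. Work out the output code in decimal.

code 75489

With 131072 levels over 1.8 V, one step is 13.73 µV.
(1.03669 − 0) / 1.37329e-05 = 75489.462 LSBs.
⌊·⌋(75489.462) = 75489.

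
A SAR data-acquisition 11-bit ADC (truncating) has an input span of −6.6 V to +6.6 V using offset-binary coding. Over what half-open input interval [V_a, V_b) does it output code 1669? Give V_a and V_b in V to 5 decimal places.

LSB = 13.2/2^11 = 6.445 mV.
V_a = V_low + 1669·LSB = 4.15723 V; V_b = V_low + 1670·LSB = 4.16367 V.

[4.15723 V, 4.16367 V)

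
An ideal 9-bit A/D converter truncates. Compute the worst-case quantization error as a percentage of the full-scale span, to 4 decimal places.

0.1953 %

Truncating → worst-case error = 1 LSB = V_FS/2^9, so 100/512 = 0.195312 % of full scale.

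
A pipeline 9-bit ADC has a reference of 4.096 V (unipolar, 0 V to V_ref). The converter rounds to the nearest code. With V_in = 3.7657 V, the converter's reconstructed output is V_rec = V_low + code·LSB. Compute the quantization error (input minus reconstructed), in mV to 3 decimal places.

LSB = 4.096/2^9 = 8.000 mV.
Scaled input = 470.7125 LSBs, so code = 471.
V_rec = 0 + 471·0.008 = 3.768 V.
Difference: -0.0023 V → -2.300 mV.

-2.300 mV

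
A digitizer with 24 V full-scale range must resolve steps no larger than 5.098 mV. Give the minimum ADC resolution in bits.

Number of steps required ≥ 24 V / 5.098 mV = 4707.73.
Need 2^N ≥ 4707.73; 2^12 = 4096, 2^13 = 8192.
Minimum N = 13.

13 bits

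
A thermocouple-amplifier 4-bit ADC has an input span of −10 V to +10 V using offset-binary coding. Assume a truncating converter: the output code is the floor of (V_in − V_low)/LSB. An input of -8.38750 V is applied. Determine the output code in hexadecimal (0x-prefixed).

code 0x1 (decimal 1)

With 16 levels over 20 V, one step is 1.2500 V.
Input sits at 1.290 steps above V_low.
Floor → code 1.
In hexadecimal (0x-prefixed): 0x1.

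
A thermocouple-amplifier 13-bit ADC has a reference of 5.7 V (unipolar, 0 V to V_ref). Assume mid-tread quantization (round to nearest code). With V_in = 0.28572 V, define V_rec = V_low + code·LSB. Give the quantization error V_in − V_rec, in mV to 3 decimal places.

-0.254 mV

LSB = 5.7/2^13 = 0.696 mV.
(0.28572 − 0)/0.000695801 = 410.6348; round gives code 411.
V_rec = 0 + 411·0.000695801 = 0.28597412 V.
Error = 0.28572 − 0.28597412 = -0.000254121 V = -0.254 mV.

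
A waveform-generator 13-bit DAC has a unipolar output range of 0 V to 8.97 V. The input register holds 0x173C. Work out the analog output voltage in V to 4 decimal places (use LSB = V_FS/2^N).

LSB = 8.97 V / 2^13 = 1.095 mV.
Code 0x173C = 5948 decimal.
V_out = 0 + 5948 × 0.00109497 V = 6.51289 V.

6.5129 V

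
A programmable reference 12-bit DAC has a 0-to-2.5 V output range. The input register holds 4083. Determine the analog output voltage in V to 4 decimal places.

LSB = 2.5 V / 2^12 = 0.610 mV.
V_out = 0 + 4083 × 0.000610352 V = 2.49207 V.

2.4921 V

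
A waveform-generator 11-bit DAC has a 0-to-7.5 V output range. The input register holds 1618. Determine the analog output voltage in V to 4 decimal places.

5.9253 V

LSB = 7.5 V / 2^11 = 3.662 mV.
V_out = 0 + 1618 × 0.00366211 V = 5.92529 V.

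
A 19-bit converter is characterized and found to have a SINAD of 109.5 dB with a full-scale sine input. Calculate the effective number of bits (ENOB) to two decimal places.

ENOB = (SINAD − 1.76) / 6.02 = (109.5 − 1.76)/6.02 = 17.897.

17.90 bits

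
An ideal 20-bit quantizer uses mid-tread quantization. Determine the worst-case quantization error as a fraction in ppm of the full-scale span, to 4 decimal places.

Rounding → worst-case error = ½ LSB = V_FS/2^21, so 1e+06/2097152 = 0.476837 ppm of full scale.

0.4768 ppm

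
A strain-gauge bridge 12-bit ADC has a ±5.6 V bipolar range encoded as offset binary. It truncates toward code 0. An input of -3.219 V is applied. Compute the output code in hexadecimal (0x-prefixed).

code 0x366 (decimal 870)

With 4096 levels over 11.2 V, one step is 2.734 mV.
(-3.219 − (−5.6)) / 0.00273437 = 870.766 LSBs.
Floor → code 870.
In hexadecimal (0x-prefixed): 0x366.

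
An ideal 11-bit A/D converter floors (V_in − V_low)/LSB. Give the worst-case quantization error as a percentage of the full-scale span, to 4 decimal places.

Truncating → worst-case error = 1 LSB = V_FS/2^11, so 100/2048 = 0.0488281 % of full scale.

0.0488 %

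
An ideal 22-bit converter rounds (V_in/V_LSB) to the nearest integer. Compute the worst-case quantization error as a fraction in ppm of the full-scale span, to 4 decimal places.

0.1192 ppm

Rounding → worst-case error = ½ LSB = V_FS/2^23, so 1e+06/8388608 = 0.119209 ppm of full scale.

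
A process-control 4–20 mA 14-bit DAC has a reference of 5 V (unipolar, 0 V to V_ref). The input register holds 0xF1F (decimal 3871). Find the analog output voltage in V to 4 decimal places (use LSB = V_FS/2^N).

1.1813 V

LSB = 5 V / 2^14 = 305.18 µV.
Code 0xF1F = 3871 decimal.
V_out = 0 + 3871 × 0.000305176 V = 1.18134 V.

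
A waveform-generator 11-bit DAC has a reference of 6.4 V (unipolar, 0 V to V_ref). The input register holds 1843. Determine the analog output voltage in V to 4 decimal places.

LSB = 6.4 V / 2^11 = 3.125 mV.
V_out = 0 + 1843 × 0.003125 V = 5.75938 V.

5.7594 V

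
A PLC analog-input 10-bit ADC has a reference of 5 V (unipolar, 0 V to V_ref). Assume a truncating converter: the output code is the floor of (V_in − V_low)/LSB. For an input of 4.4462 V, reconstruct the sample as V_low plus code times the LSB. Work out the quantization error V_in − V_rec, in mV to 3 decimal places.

2.841 mV

Step size: 5 V ÷ 2^10 = 4.883 mV.
Scaled input = 910.5818 LSBs, so code = 910.
Code 910 maps back to 0 + 910×0.00488281 V = 4.4433594 V.
V_in − V_rec = 0.00284062 V = 2.841 mV.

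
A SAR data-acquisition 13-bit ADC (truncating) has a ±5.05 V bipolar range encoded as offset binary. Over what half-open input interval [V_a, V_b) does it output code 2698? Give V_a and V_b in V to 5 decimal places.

[-1.72361 V, -1.72238 V)

LSB = 10.1/2^13 = 1.233 mV.
V_a = V_low + 2698·LSB = -1.72361 V; V_b = V_low + 2699·LSB = -1.72238 V.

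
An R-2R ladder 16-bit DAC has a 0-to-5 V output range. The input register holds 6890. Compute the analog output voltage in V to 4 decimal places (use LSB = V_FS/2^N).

LSB = 5 V / 2^16 = 76.29 µV.
V_out = 0 + 6890 × 7.62939e-05 V = 0.525665 V.

0.5257 V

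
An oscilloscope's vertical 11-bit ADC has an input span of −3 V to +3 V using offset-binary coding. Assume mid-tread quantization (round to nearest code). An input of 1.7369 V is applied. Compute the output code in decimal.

code 1617

With 2048 levels over 6 V, one step is 2.930 mV.
(1.7369 − (−3)) / 0.00292969 = 1616.862 LSBs.
round(1616.862) = 1617.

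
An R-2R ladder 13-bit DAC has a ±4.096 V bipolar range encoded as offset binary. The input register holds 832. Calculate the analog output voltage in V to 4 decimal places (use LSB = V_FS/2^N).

-3.2640 V

LSB = 8.192 V / 2^13 = 1.000 mV.
V_out = (−4.096) + 832 × 0.001 V = -3.264 V.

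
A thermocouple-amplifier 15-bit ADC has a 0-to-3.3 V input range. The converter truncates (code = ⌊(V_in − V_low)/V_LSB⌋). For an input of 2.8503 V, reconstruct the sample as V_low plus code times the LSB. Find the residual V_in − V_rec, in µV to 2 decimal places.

61.96 µV

LSB = 3.3/2^15 = 100.71 µV.
(2.8503 − 0)/0.000100708 = 28302.6153; ⌊·⌋ gives code 28302.
Reconstructed: 2.850238 V.
Difference: 6.19629e-05 V → 61.96 µV.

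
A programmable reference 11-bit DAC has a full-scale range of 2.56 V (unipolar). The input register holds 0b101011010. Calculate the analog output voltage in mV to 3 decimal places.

432.500 mV

LSB = 2.56 V / 2^11 = 1.250 mV.
Code 0b101011010 = 346 decimal.
V_out = 0 + 346 × 0.00125 V = 0.4325 V.
= 432.500 mV.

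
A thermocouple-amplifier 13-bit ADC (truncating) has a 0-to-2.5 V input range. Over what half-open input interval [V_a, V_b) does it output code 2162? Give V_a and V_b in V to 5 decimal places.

LSB = 2.5/2^13 = 305.18 µV.
V_a = V_low + 2162·LSB = 0.65979 V; V_b = V_low + 2163·LSB = 0.660095 V.

[0.65979 V, 0.66010 V)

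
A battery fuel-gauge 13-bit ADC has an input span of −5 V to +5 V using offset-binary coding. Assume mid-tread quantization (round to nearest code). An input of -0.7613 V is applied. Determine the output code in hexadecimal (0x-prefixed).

code 0xD90 (decimal 3472)

With 8192 levels over 10 V, one step is 1.221 mV.
Input sits at 3472.343 steps above V_low.
Round → code 3472.
In hexadecimal (0x-prefixed): 0xD90.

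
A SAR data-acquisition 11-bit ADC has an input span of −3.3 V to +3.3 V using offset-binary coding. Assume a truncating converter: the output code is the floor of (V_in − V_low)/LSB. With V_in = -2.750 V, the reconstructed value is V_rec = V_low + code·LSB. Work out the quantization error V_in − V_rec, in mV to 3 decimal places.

2.148 mV

Step size: 6.6 V ÷ 2^11 = 3.223 mV.
(V_in − V_low)/LSB = (-2.750 − (−3.3))/0.00322266 = 170.6667 → code 170 (floor).
V_rec = (−3.3) + 170·0.00322266 = -2.7521484 V.
V_in − V_rec = 0.00214844 V = 2.148 mV.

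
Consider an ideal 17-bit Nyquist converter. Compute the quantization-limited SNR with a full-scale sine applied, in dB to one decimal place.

104.1 dB

SNR ≈ 6.02·N + 1.76 dB = 6.02·17 + 1.76 = 104.10 dB.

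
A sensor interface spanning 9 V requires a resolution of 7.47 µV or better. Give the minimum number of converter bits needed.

Number of steps required ≥ 9 V / 7.47 µV = 1204819.28.
Need 2^N ≥ 1204819.28; 2^20 = 1048576, 2^21 = 2097152.
Minimum N = 21.

21 bits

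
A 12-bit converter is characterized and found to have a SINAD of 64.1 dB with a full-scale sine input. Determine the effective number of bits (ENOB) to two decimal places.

ENOB = (SINAD − 1.76) / 6.02 = (64.1 − 1.76)/6.02 = 10.355.

10.36 bits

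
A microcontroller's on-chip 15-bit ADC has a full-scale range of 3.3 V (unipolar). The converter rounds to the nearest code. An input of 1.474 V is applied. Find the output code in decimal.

code 14636

LSB = 3.3 V / 32768 = 100.71 µV.
(1.474 − 0) / 0.000100708 = 14636.373 LSBs.
round(14636.373) = 14636.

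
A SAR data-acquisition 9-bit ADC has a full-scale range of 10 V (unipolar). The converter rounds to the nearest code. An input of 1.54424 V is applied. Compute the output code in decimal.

code 79

LSB = 10 V / 512 = 19.531 mV.
(V_in − V_low)/LSB = (1.54424 − 0) / 0.0195312 = 79.065.
Round → code 79.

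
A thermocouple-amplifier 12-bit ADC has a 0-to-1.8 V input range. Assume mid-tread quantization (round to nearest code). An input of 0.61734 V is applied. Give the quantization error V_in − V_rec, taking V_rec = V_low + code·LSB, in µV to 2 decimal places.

Step size: 1.8 V ÷ 2^12 = 439.45 µV.
(0.61734 − 0)/0.000439453 = 1404.7915; round gives code 1405.
Reconstructed: 0.61743164 V.
Error = 0.61734 − 0.61743164 = -9.16406e-05 V = -91.64 µV.

-91.64 µV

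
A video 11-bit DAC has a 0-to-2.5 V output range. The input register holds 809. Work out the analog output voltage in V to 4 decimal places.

LSB = 2.5 V / 2^11 = 1.221 mV.
V_out = 0 + 809 × 0.0012207 V = 0.987549 V.

0.9875 V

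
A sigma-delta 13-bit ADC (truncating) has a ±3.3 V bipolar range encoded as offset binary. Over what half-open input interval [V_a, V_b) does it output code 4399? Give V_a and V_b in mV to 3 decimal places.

LSB = 6.6/2^13 = 0.806 mV.
V_a = V_low + 4399·LSB = 0.244116 V; V_b = V_low + 4400·LSB = 0.244922 V.

[244.116 mV, 244.922 mV)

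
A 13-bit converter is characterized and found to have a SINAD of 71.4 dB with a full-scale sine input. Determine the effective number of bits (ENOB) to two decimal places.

11.57 bits

ENOB = (SINAD − 1.76) / 6.02 = (71.4 − 1.76)/6.02 = 11.568.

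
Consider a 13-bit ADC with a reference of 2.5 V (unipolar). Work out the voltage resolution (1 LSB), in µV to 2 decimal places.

305.18 µV

Full-scale span = 2.5 V.
LSB = 2.5 / 2^13 = 2.5 / 8192 = 0.000305176 V = 305.18 µV.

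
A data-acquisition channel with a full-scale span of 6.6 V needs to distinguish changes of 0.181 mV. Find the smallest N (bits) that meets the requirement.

Number of steps required ≥ 6.6 V / 0.181 mV = 36464.09.
Need 2^N ≥ 36464.09; 2^15 = 32768, 2^16 = 65536.
Minimum N = 16.

16 bits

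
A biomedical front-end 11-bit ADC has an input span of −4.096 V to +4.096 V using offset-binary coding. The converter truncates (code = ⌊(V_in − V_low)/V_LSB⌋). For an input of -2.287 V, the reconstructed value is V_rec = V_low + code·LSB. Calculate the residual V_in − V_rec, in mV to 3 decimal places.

1.000 mV

Step size: 8.192 V ÷ 2^11 = 4.000 mV.
(V_in − V_low)/LSB = (-2.287 − (−4.096))/0.004 = 452.2500 → code 452 (floor).
Code 452 maps back to (−4.096) + 452×0.004 V = -2.288 V.
Difference: 0.001 V → 1.000 mV.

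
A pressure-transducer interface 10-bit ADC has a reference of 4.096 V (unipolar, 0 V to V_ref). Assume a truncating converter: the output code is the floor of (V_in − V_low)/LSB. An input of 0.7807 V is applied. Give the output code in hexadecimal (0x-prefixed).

code 0xC3 (decimal 195)

LSB = 4.096 V / 1024 = 4.000 mV.
(0.7807 − 0) / 0.004 = 195.175 LSBs.
So the output code is 195.
In hexadecimal (0x-prefixed): 0xC3.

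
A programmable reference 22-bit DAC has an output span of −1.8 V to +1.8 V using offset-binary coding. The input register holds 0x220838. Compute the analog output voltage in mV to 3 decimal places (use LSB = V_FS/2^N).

LSB = 3.6 V / 2^22 = 0.86 µV.
Code 0x220838 = 2230328 decimal.
V_out = (−1.8) + 2230328 × 8.58307e-07 V = 0.114306 V.
= 114.306 mV.

114.306 mV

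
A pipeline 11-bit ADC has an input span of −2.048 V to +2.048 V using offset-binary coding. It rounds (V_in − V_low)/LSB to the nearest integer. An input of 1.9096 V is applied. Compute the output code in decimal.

Full-scale span = 4.096 V; LSB = 4.096/2^11 = 2.000 mV.
(V_in − V_low)/LSB = (1.9096 − (−2.048)) / 0.002 = 1978.800.
round(1978.800) = 1979.

code 1979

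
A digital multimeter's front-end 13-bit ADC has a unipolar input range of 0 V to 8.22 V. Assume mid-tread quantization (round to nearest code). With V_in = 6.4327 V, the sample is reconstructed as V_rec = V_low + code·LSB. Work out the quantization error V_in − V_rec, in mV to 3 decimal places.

LSB = 8.22/2^13 = 1.003 mV.
(V_in − V_low)/LSB = (6.4327 − 0)/0.00100342 = 6410.7881 → code 6411 (round).
Code 6411 maps back to 0 + 6411×0.00100342 V = 6.4329126 V.
Difference: -0.000212598 V → -0.213 mV.

-0.213 mV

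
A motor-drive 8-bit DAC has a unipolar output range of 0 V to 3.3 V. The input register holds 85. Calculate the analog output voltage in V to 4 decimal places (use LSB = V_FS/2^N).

1.0957 V

LSB = 3.3 V / 2^8 = 12.891 mV.
V_out = 0 + 85 × 0.0128906 V = 1.0957 V.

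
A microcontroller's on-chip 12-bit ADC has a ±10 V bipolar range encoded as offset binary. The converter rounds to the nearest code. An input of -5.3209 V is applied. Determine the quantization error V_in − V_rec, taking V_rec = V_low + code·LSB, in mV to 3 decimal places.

1.366 mV

One LSB is 20 V / 4096 = 4.883 mV.
Scaled input = 958.2797 LSBs, so code = 958.
Reconstructed: -5.3222656 V.
Error = -5.3209 − (−5.3222656) = 0.00136563 V = 1.366 mV.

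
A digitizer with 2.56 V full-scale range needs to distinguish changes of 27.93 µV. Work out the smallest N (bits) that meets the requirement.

17 bits

Number of steps required ≥ 2.56 V / 27.93 µV = 91657.72.
Need 2^N ≥ 91657.72; 2^16 = 65536, 2^17 = 131072.
Minimum N = 17.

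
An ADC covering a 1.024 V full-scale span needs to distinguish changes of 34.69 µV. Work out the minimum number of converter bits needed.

15 bits

Number of steps required ≥ 1.024 V / 34.69 µV = 29518.59.
Need 2^N ≥ 29518.59; 2^14 = 16384, 2^15 = 32768.
Minimum N = 15.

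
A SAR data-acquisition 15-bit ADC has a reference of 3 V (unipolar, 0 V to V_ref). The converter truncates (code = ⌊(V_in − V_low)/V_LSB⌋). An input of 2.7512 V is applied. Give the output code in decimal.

code 30050

With 32768 levels over 3 V, one step is 91.55 µV.
Input sits at 30050.441 steps above V_low.
So the output code is 30050.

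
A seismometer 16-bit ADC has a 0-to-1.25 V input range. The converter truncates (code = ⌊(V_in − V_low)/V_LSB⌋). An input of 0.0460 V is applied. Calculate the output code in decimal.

Full-scale span = 1.25 V; LSB = 1.25/2^16 = 19.07 µV.
(0.0460 − 0) / 1.90735e-05 = 2411.725 LSBs.
⌊·⌋(2411.725) = 2411.

code 2411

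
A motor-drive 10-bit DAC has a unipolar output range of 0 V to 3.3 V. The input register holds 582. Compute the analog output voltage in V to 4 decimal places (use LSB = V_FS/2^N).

LSB = 3.3 V / 2^10 = 3.223 mV.
V_out = 0 + 582 × 0.00322266 V = 1.87559 V.

1.8756 V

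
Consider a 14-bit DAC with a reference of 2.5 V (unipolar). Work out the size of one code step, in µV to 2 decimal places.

152.59 µV

Full-scale span = 2.5 V.
LSB = 2.5 / 2^14 = 2.5 / 16384 = 0.000152588 V = 152.59 µV.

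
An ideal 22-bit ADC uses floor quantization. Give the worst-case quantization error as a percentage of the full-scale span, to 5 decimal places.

Truncating → worst-case error = 1 LSB = V_FS/2^22, so 100/4194304 = 2.38419e-05 % of full scale.

0.00002 %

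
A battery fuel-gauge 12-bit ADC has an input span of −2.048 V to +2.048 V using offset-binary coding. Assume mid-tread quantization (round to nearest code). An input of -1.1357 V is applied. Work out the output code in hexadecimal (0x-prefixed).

Full-scale span = 4.096 V; LSB = 4.096/2^12 = 1.000 mV.
Input sits at 912.300 steps above V_low.
Round → code 912.
In hexadecimal (0x-prefixed): 0x390.

code 0x390 (decimal 912)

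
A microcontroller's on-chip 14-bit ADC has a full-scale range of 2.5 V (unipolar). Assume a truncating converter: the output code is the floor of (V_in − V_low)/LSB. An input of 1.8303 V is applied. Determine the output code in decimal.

code 11995

With 16384 levels over 2.5 V, one step is 152.59 µV.
(V_in − V_low)/LSB = (1.8303 − 0) / 0.000152588 = 11995.054.
Floor → code 11995.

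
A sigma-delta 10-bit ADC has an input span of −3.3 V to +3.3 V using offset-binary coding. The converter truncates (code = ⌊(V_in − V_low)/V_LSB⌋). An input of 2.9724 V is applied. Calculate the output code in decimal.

code 973

Full-scale span = 6.6 V; LSB = 6.6/2^10 = 6.445 mV.
(2.9724 − (−3.3)) / 0.00644531 = 973.172 LSBs.
Floor → code 973.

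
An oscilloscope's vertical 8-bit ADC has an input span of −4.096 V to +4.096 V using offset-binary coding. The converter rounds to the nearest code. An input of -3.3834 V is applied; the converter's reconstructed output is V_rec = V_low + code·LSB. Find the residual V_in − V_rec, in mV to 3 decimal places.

8.600 mV

One LSB is 8.192 V / 256 = 32.000 mV.
Scaled input = 22.2688 LSBs, so code = 22.
Code 22 maps back to (−4.096) + 22×0.032 V = -3.392 V.
V_in − V_rec = 0.0086 V = 8.600 mV.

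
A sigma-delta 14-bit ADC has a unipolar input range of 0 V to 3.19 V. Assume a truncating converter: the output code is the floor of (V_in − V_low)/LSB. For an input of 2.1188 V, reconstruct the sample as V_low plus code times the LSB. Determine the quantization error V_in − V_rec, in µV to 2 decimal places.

51.22 µV

LSB = 3.19/2^14 = 194.70 µV.
(V_in − V_low)/LSB = (2.1188 − 0)/0.000194702 = 10882.2631 → code 10882 (floor).
V_rec = 0 + 10882·0.000194702 = 2.1187488 V.
V_in − V_rec = 5.12207e-05 V = 51.22 µV.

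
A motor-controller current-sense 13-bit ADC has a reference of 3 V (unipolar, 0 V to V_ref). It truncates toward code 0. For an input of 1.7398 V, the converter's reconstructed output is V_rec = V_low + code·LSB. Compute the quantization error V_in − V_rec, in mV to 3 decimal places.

LSB = 3/2^13 = 366.21 µV.
(V_in − V_low)/LSB = (1.7398 − 0)/0.000366211 = 4750.8139 → code 4750 (floor).
V_rec = 0 + 4750·0.000366211 = 1.739502 V.
Difference: 0.000298047 V → 0.298 mV.

0.298 mV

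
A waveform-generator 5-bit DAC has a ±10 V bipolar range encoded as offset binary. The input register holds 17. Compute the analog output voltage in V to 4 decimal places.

0.6250 V

LSB = 20 V / 2^5 = 0.6250 V.
V_out = (−10) + 17 × 0.625 V = 0.625 V.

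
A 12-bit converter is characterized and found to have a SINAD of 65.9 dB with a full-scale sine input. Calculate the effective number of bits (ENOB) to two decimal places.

10.65 bits

ENOB = (SINAD − 1.76) / 6.02 = (65.9 − 1.76)/6.02 = 10.654.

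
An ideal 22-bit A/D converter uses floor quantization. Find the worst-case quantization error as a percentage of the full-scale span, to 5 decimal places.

0.00002 %

Truncating → worst-case error = 1 LSB = V_FS/2^22, so 100/4194304 = 2.38419e-05 % of full scale.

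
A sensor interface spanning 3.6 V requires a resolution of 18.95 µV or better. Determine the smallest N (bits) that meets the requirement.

Number of steps required ≥ 3.6 V / 18.95 µV = 189973.61.
Need 2^N ≥ 189973.61; 2^17 = 131072, 2^18 = 262144.
Minimum N = 18.

18 bits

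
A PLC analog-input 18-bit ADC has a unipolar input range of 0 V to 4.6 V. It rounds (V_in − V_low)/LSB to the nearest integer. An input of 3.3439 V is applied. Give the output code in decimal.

code 190562

With 262144 levels over 4.6 V, one step is 17.55 µV.
(3.3439 − 0) / 1.75476e-05 = 190561.592 LSBs.
Round → code 190562.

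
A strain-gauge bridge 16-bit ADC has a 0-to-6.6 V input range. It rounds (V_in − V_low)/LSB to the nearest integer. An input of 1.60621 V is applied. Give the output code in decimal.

code 15949

Full-scale span = 6.6 V; LSB = 6.6/2^16 = 100.71 µV.
(V_in − V_low)/LSB = (1.60621 − 0) / 0.000100708 = 15949.179.
So the output code is 15949.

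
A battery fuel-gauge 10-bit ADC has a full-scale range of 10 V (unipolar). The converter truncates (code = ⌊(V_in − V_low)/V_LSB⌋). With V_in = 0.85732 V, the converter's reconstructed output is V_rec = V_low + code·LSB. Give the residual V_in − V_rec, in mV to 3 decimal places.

LSB = 10/2^10 = 9.766 mV.
(V_in − V_low)/LSB = (0.85732 − 0)/0.00976562 = 87.7896 → code 87 (floor).
Reconstructed: 0.84960938 V.
V_in − V_rec = 0.00771062 V = 7.711 mV.

7.711 mV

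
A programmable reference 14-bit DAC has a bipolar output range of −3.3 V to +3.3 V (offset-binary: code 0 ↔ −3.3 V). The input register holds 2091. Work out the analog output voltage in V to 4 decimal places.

LSB = 6.6 V / 2^14 = 402.83 µV.
V_out = (−3.3) + 2091 × 0.000402832 V = -2.45768 V.

-2.4577 V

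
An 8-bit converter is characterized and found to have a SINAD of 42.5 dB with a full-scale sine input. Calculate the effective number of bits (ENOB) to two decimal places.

6.77 bits

ENOB = (SINAD − 1.76) / 6.02 = (42.5 − 1.76)/6.02 = 6.767.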